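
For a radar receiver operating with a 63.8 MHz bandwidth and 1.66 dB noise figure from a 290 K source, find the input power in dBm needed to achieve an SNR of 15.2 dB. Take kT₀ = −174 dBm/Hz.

−79.1 dBm

Sensitivity = −174 + 10 log₁₀(B) + NF + SNR_min
= −174 + 78.05 + 1.66 + 15.2
= −79.09 dBm → −79.1 dBm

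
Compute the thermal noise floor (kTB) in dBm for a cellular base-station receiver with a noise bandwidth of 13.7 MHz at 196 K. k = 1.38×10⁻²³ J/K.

P_n = kTB = 1.38×10⁻²³ × 196 × 1.37×10⁷ = 3.71×10⁻¹⁴ W
In dBm: 10 log₁₀(3.71×10⁻¹⁴ / 10⁻³) = −104.3 dBm

−104.3 dBm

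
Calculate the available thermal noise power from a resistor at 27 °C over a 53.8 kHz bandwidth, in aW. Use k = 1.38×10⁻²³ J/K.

T = 27 °C + 273.15 = 300.15 K
P_n = kTB = 1.38×10⁻²³ × 300.15 × 5.38×10⁴ = 2.23×10⁻¹⁶ W = 223 aW

223 aW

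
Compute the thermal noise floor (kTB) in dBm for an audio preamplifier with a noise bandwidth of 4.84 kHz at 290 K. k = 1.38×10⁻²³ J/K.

−137.1 dBm

P_n = kTB = 1.38×10⁻²³ × 290 × 4.84×10³ = 1.94×10⁻¹⁷ W
In dBm: 10 log₁₀(1.94×10⁻¹⁷ / 10⁻³) = −137.1 dBm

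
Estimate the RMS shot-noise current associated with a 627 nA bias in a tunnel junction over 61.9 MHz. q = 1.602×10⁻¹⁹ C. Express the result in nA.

3.53 nA

I_n = √(2qI·B)
2qI·B = 2 × 1.602×10⁻¹⁹ × 6.27×10⁻⁷ × 6.19×10⁷ = 1.24×10⁻¹⁷ A²
I_n = √(1.24×10⁻¹⁷) = 3.53×10⁻⁹ A = 3.53 nA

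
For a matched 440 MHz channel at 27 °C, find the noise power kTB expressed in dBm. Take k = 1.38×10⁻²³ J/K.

−87.4 dBm

T = 27 °C + 273.15 = 300.15 K
P_n = kTB = 1.38×10⁻²³ × 300.15 × 4.40×10⁸ = 1.82×10⁻¹² W
In dBm: 10 log₁₀(1.82×10⁻¹² / 10⁻³) = −87.4 dBm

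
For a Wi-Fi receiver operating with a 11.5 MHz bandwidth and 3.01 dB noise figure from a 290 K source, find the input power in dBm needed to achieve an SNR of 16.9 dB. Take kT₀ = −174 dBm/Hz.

−83.5 dBm

Sensitivity = −174 + 10 log₁₀(B) + NF + SNR_min
= −174 + 70.61 + 3.01 + 16.9
= −83.48 dBm → −83.5 dBm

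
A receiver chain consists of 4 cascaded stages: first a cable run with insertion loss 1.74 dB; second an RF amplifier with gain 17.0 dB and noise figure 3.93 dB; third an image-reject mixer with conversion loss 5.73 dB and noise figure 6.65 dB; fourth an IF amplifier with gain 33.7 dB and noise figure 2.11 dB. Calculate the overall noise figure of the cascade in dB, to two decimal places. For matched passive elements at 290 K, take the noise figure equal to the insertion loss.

Convert to linear (a loss of L dB is a gain of −L dB): F_i = 10^(NF_i/10), G_i = 10^(G_i,dB/10)
  Stage 1: F_1 = 10^(1.74/10) = 1.493, G_1 = 10^(−1.74/10) = 0.6699
  Stage 2: F_2 = 10^(3.93/10) = 2.472, G_2 = 10^(17.0/10) = 50.12
  Stage 3: F_3 = 10^(6.65/10) = 4.624, G_3 = 10^(−5.73/10) = 0.2673
  Stage 4: F_4 = 10^(2.11/10) = 1.626, G_4 = 10^(33.7/10) = 2344
Friis cascade:
  F = 1.493 + (2.472 − 1)/0.6699 + (4.624 − 1)/33.57 + (1.626 − 1)/8.974 = 3.867
NF = 10 log₁₀(3.867) = 5.87 dB

5.87 dB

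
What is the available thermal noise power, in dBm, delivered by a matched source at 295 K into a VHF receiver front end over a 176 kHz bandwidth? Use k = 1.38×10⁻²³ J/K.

−121.4 dBm

P_n = kTB = 1.38×10⁻²³ × 295 × 1.76×10⁵ = 7.16×10⁻¹⁶ W
In dBm: 10 log₁₀(7.16×10⁻¹⁶ / 10⁻³) = −121.4 dBm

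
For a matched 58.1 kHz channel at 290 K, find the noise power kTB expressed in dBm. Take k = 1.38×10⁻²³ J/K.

P_n = kTB = 1.38×10⁻²³ × 290 × 5.81×10⁴ = 2.33×10⁻¹⁶ W
In dBm: 10 log₁₀(2.33×10⁻¹⁶ / 10⁻³) = −126.3 dBm

−126.3 dBm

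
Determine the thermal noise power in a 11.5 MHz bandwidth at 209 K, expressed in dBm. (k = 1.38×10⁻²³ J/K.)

P_n = kTB = 1.38×10⁻²³ × 209 × 1.15×10⁷ = 3.32×10⁻¹⁴ W
In dBm: 10 log₁₀(3.32×10⁻¹⁴ / 10⁻³) = −104.8 dBm

−104.8 dBm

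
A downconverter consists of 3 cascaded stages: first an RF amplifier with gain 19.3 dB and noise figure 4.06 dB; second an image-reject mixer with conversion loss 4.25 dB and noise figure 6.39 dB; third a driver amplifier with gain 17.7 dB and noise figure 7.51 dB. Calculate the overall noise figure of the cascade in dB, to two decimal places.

4.36 dB

Convert to linear (a loss of L dB is a gain of −L dB): F_i = 10^(NF_i/10), G_i = 10^(G_i,dB/10)
  Stage 1: F_1 = 10^(4.06/10) = 2.547, G_1 = 10^(19.3/10) = 85.11
  Stage 2: F_2 = 10^(6.39/10) = 4.355, G_2 = 10^(−4.25/10) = 0.3758
  Stage 3: F_3 = 10^(7.51/10) = 5.636, G_3 = 10^(17.7/10) = 58.88
Friis cascade:
  F = 2.547 + (4.355 − 1)/85.11 + (5.636 − 1)/31.99 = 2.731
NF = 10 log₁₀(2.731) = 4.36 dB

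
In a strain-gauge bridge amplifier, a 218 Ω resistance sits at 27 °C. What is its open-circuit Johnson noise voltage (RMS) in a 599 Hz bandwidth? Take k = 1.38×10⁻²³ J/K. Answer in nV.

46.5 nV

T = 27 °C + 273.15 = 300.15 K
V_n = √(4kTRB)
4kTRB = 4 × 1.38×10⁻²³ × 300.15 × 2.18×10² × 5.99×10² = 2.16×10⁻¹⁵ V²
V_n = √(2.16×10⁻¹⁵) = 4.65×10⁻⁸ V = 46.5 nV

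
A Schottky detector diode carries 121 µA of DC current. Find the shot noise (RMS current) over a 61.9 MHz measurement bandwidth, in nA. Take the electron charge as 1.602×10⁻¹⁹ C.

49.0 nA

I_n = √(2qI·B)
2qI·B = 2 × 1.602×10⁻¹⁹ × 1.21×10⁻⁴ × 6.19×10⁷ = 2.40×10⁻¹⁵ A²
I_n = √(2.40×10⁻¹⁵) = 4.90×10⁻⁸ A = 49.0 nA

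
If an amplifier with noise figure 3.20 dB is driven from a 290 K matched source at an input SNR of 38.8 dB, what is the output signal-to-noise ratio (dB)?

By definition F = SNR_in/SNR_out, so in dB: SNR_out = SNR_in − NF
SNR_out = 38.8 − 3.20 = 35.60 dB

35.60 dB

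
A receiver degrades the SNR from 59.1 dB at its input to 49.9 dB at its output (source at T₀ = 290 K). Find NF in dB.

9.2 dB

NF (dB) = SNR_in(dB) − SNR_out(dB) when the source is at T₀
NF = 59.1 − 49.9 = 9.2 dB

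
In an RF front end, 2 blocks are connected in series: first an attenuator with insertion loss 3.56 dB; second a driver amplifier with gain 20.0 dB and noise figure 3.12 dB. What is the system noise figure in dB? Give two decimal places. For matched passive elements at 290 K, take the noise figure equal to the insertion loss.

6.68 dB

Convert to linear (a loss of L dB is a gain of −L dB): F_i = 10^(NF_i/10), G_i = 10^(G_i,dB/10)
  Stage 1: F_1 = 10^(3.56/10) = 2.270, G_1 = 10^(−3.56/10) = 0.4406
  Stage 2: F_2 = 10^(3.12/10) = 2.051, G_2 = 10^(20.0/10) = 100.0
Friis cascade:
  F = 2.270 + (2.051 − 1)/0.4406 = 4.656
NF = 10 log₁₀(4.656) = 6.68 dB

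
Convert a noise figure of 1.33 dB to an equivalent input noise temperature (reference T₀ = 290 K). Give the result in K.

104 K

F = 10^(1.33/10) = 1.35831
T_e = (F − 1)·T₀ = (1.35831 − 1) × 290 = 104 K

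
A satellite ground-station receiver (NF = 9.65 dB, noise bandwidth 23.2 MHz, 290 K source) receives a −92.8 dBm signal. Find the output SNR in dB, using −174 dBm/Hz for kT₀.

−2.1 dB

Noise floor: N = −174 + 10 log₁₀(B) + NF
10 log₁₀(2.32×10⁷) = 73.65 dB
N = −174 + 73.65 + 9.65 = −90.70 dBm
SNR = P_sig − N = −92.8 − (−90.70) = −2.10 dB → −2.1 dB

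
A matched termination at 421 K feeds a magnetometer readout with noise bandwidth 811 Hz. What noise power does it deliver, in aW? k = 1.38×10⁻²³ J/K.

P_n = kTB = 1.38×10⁻²³ × 421 × 8.11×10² = 4.71×10⁻¹⁸ W = 4.71 aW

4.71 aW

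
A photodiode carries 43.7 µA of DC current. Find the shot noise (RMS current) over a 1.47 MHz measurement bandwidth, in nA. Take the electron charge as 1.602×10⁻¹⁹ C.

4.54 nA

I_n = √(2qI·B)
2qI·B = 2 × 1.602×10⁻¹⁹ × 4.37×10⁻⁵ × 1.47×10⁶ = 2.06×10⁻¹⁷ A²
I_n = √(2.06×10⁻¹⁷) = 4.54×10⁻⁹ A = 4.54 nA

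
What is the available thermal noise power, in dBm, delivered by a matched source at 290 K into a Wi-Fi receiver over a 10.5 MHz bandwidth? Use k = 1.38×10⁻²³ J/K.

P_n = kTB = 1.38×10⁻²³ × 290 × 1.05×10⁷ = 4.20×10⁻¹⁴ W
In dBm: 10 log₁₀(4.20×10⁻¹⁴ / 10⁻³) = −103.8 dBm

−103.8 dBm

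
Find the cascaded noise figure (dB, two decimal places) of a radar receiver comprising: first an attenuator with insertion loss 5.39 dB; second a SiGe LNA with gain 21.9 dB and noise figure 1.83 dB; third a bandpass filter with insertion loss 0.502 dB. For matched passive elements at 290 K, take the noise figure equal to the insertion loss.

Convert to linear (a loss of L dB is a gain of −L dB): F_i = 10^(NF_i/10), G_i = 10^(G_i,dB/10)
  Stage 1: F_1 = 10^(5.39/10) = 3.459, G_1 = 10^(−5.39/10) = 0.2891
  Stage 2: F_2 = 10^(1.83/10) = 1.524, G_2 = 10^(21.9/10) = 154.9
  Stage 3: F_3 = 10^(0.502/10) = 1.123, G_3 = 10^(−0.502/10) = 0.8908
Friis cascade:
  F = 3.459 + (1.524 − 1)/0.2891 + (1.123 − 1)/44.77 = 5.275
NF = 10 log₁₀(5.275) = 7.22 dB

7.22 dB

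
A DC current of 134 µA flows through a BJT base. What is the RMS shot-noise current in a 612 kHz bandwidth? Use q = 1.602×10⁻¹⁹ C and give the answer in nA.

I_n = √(2qI·B)
2qI·B = 2 × 1.602×10⁻¹⁹ × 1.34×10⁻⁴ × 6.12×10⁵ = 2.63×10⁻¹⁷ A²
I_n = √(2.63×10⁻¹⁷) = 5.13×10⁻⁹ A = 5.13 nA

5.13 nA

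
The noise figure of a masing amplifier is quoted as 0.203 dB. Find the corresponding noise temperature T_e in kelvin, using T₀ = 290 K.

F = 10^(0.203/10) = 1.04785
T_e = (F − 1)·T₀ = (1.04785 − 1) × 290 = 13.9 K

13.9 K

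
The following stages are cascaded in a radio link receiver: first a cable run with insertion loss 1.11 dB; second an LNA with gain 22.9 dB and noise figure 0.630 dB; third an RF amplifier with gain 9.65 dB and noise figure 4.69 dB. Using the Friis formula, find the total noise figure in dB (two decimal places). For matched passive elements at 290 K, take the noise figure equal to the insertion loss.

1.78 dB

Convert to linear (a loss of L dB is a gain of −L dB): F_i = 10^(NF_i/10), G_i = 10^(G_i,dB/10)
  Stage 1: F_1 = 10^(1.11/10) = 1.291, G_1 = 10^(−1.11/10) = 0.7745
  Stage 2: F_2 = 10^(0.630/10) = 1.156, G_2 = 10^(22.9/10) = 195.0
  Stage 3: F_3 = 10^(4.69/10) = 2.944, G_3 = 10^(9.65/10) = 9.226
Friis cascade:
  F = 1.291 + (1.156 − 1)/0.7745 + (2.944 − 1)/151.0 = 1.506
NF = 10 log₁₀(1.506) = 1.78 dB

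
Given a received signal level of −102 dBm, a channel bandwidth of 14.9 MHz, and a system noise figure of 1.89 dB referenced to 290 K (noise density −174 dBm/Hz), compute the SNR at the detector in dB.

Noise floor: N = −174 + 10 log₁₀(B) + NF
10 log₁₀(1.49×10⁷) = 71.73 dB
N = −174 + 71.73 + 1.89 = −100.38 dBm
SNR = P_sig − N = −102 − (−100.38) = −1.62 dB → −1.6 dB

−1.6 dB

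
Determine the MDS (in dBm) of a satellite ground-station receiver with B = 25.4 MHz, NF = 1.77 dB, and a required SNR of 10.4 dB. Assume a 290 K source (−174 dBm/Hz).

Sensitivity = −174 + 10 log₁₀(B) + NF + SNR_min
= −174 + 74.05 + 1.77 + 10.4
= −87.78 dBm → −87.8 dBm

−87.8 dBm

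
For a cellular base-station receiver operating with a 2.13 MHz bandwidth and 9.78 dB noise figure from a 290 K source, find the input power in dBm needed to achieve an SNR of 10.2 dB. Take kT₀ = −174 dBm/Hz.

Sensitivity = −174 + 10 log₁₀(B) + NF + SNR_min
= −174 + 63.28 + 9.78 + 10.2
= −90.74 dBm → −90.7 dBm

−90.7 dBm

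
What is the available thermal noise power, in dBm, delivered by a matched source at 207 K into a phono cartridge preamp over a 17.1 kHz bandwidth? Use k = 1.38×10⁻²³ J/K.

P_n = kTB = 1.38×10⁻²³ × 207 × 1.71×10⁴ = 4.88×10⁻¹⁷ W
In dBm: 10 log₁₀(4.88×10⁻¹⁷ / 10⁻³) = −133.1 dBm

−133.1 dBm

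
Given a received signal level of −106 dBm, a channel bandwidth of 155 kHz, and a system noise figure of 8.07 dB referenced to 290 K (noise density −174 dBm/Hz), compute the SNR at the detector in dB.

Noise floor: N = −174 + 10 log₁₀(B) + NF
10 log₁₀(1.55×10⁵) = 51.9 dB
N = −174 + 51.9 + 8.07 = −114.03 dBm
SNR = P_sig − N = −106 − (−114.03) = 8.03 dB → 8.0 dB

8.0 dB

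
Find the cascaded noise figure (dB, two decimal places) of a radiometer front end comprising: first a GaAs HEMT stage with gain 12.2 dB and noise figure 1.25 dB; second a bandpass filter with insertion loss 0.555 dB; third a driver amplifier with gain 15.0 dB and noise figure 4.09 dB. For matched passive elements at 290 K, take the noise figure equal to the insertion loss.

1.61 dB

Convert to linear (a loss of L dB is a gain of −L dB): F_i = 10^(NF_i/10), G_i = 10^(G_i,dB/10)
  Stage 1: F_1 = 10^(1.25/10) = 1.334, G_1 = 10^(12.2/10) = 16.60
  Stage 2: F_2 = 10^(0.555/10) = 1.136, G_2 = 10^(−0.555/10) = 0.8800
  Stage 3: F_3 = 10^(4.09/10) = 2.564, G_3 = 10^(15.0/10) = 31.62
Friis cascade:
  F = 1.334 + (1.136 − 1)/16.60 + (2.564 − 1)/14.60 = 1.449
NF = 10 log₁₀(1.449) = 1.61 dB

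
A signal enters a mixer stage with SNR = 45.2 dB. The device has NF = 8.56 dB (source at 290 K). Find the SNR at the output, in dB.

By definition F = SNR_in/SNR_out, so in dB: SNR_out = SNR_in − NF
SNR_out = 45.2 − 8.56 = 36.64 dB

36.64 dB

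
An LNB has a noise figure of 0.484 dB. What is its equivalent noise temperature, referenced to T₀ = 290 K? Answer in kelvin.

34.2 K

F = 10^(0.484/10) = 1.11789
T_e = (F − 1)·T₀ = (1.11789 − 1) × 290 = 34.2 K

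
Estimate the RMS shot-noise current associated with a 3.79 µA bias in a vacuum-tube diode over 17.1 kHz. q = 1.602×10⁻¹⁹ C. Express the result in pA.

I_n = √(2qI·B)
2qI·B = 2 × 1.602×10⁻¹⁹ × 3.79×10⁻⁶ × 1.71×10⁴ = 2.08×10⁻²⁰ A²
I_n = √(2.08×10⁻²⁰) = 1.44×10⁻¹⁰ A = 144 pA

144 pA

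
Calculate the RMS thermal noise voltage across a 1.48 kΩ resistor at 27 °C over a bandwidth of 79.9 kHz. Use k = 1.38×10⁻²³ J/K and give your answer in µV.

T = 27 °C + 273.15 = 300.15 K
V_n = √(4kTRB)
4kTRB = 4 × 1.38×10⁻²³ × 300.15 × 1.48×10³ × 7.99×10⁴ = 1.96×10⁻¹² V²
V_n = √(1.96×10⁻¹²) = 1.40×10⁻⁶ V = 1.40 µV

1.40 µV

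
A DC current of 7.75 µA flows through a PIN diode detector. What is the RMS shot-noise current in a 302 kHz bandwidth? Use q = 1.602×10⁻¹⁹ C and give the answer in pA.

866 pA

I_n = √(2qI·B)
2qI·B = 2 × 1.602×10⁻¹⁹ × 7.75×10⁻⁶ × 3.02×10⁵ = 7.50×10⁻¹⁹ A²
I_n = √(7.50×10⁻¹⁹) = 8.66×10⁻¹⁰ A = 866 pA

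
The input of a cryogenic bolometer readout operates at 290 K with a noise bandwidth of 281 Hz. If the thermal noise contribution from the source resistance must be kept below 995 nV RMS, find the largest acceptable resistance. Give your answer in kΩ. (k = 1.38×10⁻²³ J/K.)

220 kΩ

Johnson–Nyquist: V_n = √(4kTRB) ⇒ R = V_n² / (4kTB)
4kTB = 4 × 1.38×10⁻²³ × 290 × 2.81×10² = 4.50×10⁻¹⁸
R = (9.95×10⁻⁷)² / 4.50×10⁻¹⁸ = 2.20×10⁵ Ω = 220 kΩ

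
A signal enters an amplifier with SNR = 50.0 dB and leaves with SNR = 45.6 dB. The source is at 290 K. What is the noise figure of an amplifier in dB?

NF (dB) = SNR_in(dB) − SNR_out(dB) when the source is at T₀
NF = 50.0 − 45.6 = 4.4 dB

4.4 dB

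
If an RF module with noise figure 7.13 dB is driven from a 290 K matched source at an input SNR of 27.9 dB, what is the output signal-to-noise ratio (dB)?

20.77 dB

By definition F = SNR_in/SNR_out, so in dB: SNR_out = SNR_in − NF
SNR_out = 27.9 − 7.13 = 20.77 dB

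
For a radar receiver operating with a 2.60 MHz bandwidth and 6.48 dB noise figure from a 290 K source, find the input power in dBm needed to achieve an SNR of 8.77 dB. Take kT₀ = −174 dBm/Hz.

−94.6 dBm

Sensitivity = −174 + 10 log₁₀(B) + NF + SNR_min
= −174 + 64.15 + 6.48 + 8.77
= −94.60 dBm → −94.6 dBm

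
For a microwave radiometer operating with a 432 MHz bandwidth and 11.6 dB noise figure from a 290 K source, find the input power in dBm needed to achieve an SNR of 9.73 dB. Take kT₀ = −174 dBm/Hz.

Sensitivity = −174 + 10 log₁₀(B) + NF + SNR_min
= −174 + 86.35 + 11.6 + 9.73
= −66.32 dBm → −66.3 dBm

−66.3 dBm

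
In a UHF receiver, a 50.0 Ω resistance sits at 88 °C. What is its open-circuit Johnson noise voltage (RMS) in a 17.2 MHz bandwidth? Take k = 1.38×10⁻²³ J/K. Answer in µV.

T = 88 °C + 273.15 = 361.15 K
V_n = √(4kTRB)
4kTRB = 4 × 1.38×10⁻²³ × 361.15 × 5.00×10¹ × 1.72×10⁷ = 1.71×10⁻¹¹ V²
V_n = √(1.71×10⁻¹¹) = 4.14×10⁻⁶ V = 4.14 µV

4.14 µV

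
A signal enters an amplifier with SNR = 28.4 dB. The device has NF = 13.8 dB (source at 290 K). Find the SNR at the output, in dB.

14.6 dB

By definition F = SNR_in/SNR_out, so in dB: SNR_out = SNR_in − NF
SNR_out = 28.4 − 13.8 = 14.6 dB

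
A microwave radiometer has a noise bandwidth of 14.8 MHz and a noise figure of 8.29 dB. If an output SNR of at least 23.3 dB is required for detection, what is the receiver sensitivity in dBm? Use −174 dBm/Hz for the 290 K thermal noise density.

−70.7 dBm

Sensitivity = −174 + 10 log₁₀(B) + NF + SNR_min
= −174 + 71.7 + 8.29 + 23.3
= −70.71 dBm → −70.7 dBm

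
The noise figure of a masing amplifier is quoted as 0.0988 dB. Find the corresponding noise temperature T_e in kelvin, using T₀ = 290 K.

F = 10^(0.0988/10) = 1.02301
T_e = (F − 1)·T₀ = (1.02301 − 1) × 290 = 6.67 K

6.67 K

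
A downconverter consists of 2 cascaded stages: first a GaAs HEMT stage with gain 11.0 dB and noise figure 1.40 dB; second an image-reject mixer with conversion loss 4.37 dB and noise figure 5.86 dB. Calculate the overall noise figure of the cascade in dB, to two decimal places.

Convert to linear (a loss of L dB is a gain of −L dB): F_i = 10^(NF_i/10), G_i = 10^(G_i,dB/10)
  Stage 1: F_1 = 10^(1.40/10) = 1.380, G_1 = 10^(11.0/10) = 12.59
  Stage 2: F_2 = 10^(5.86/10) = 3.855, G_2 = 10^(−4.37/10) = 0.3656
Friis cascade:
  F = 1.380 + (3.855 − 1)/12.59 = 1.607
NF = 10 log₁₀(1.607) = 2.06 dB

2.06 dB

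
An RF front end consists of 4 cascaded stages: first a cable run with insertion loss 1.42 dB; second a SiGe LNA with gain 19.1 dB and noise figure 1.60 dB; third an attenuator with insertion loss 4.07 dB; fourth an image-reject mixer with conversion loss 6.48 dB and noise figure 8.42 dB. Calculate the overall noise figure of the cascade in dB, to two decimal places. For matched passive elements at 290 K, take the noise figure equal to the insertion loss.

Convert to linear (a loss of L dB is a gain of −L dB): F_i = 10^(NF_i/10), G_i = 10^(G_i,dB/10)
  Stage 1: F_1 = 10^(1.42/10) = 1.387, G_1 = 10^(−1.42/10) = 0.7211
  Stage 2: F_2 = 10^(1.60/10) = 1.445, G_2 = 10^(19.1/10) = 81.28
  Stage 3: F_3 = 10^(4.07/10) = 2.553, G_3 = 10^(−4.07/10) = 0.3917
  Stage 4: F_4 = 10^(8.42/10) = 6.950, G_4 = 10^(−6.48/10) = 0.2249
Friis cascade:
  F = 1.387 + (1.445 − 1)/0.7211 + (2.553 − 1)/58.61 + (6.950 − 1)/22.96 = 2.290
NF = 10 log₁₀(2.290) = 3.60 dB

3.60 dB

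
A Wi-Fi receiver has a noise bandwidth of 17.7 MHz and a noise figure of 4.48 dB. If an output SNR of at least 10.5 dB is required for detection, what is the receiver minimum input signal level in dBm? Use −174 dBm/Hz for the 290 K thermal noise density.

Sensitivity = −174 + 10 log₁₀(B) + NF + SNR_min
= −174 + 72.48 + 4.48 + 10.5
= −86.54 dBm → −86.5 dBm

−86.5 dBm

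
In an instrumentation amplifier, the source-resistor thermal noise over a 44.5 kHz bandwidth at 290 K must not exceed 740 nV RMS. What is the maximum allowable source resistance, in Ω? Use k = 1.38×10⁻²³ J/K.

769 Ω

Johnson–Nyquist: V_n = √(4kTRB) ⇒ R = V_n² / (4kTB)
4kTB = 4 × 1.38×10⁻²³ × 290 × 4.45×10⁴ = 7.12×10⁻¹⁶
R = (7.40×10⁻⁷)² / 7.12×10⁻¹⁶ = 7.69×10² Ω = 769 Ω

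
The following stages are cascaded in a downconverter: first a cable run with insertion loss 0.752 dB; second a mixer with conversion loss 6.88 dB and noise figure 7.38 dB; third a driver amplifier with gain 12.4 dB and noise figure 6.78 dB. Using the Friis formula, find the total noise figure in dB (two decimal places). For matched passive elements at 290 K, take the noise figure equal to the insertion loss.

14.52 dB

Convert to linear (a loss of L dB is a gain of −L dB): F_i = 10^(NF_i/10), G_i = 10^(G_i,dB/10)
  Stage 1: F_1 = 10^(0.752/10) = 1.189, G_1 = 10^(−0.752/10) = 0.8410
  Stage 2: F_2 = 10^(7.38/10) = 5.470, G_2 = 10^(−6.88/10) = 0.2051
  Stage 3: F_3 = 10^(6.78/10) = 4.764, G_3 = 10^(12.4/10) = 17.38
Friis cascade:
  F = 1.189 + (5.470 − 1)/0.8410 + (4.764 − 1)/0.1725 = 28.33
NF = 10 log₁₀(28.33) = 14.52 dB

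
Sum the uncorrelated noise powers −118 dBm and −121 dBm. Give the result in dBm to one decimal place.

Convert to linear, add, convert back:
P₁ = 1.58×10⁻¹⁵ W, P₂ = 7.94×10⁻¹⁶ W
P_tot = 2.38×10⁻¹⁵ W → 10 log₁₀(P_tot / 10⁻³) = −116.2 dBm

−116.2 dBm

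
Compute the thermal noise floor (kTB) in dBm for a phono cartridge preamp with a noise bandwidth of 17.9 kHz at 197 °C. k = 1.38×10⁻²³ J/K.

−129.4 dBm

T = 197 °C + 273.15 = 470.15 K
P_n = kTB = 1.38×10⁻²³ × 470.15 × 1.79×10⁴ = 1.16×10⁻¹⁶ W
In dBm: 10 log₁₀(1.16×10⁻¹⁶ / 10⁻³) = −129.4 dBm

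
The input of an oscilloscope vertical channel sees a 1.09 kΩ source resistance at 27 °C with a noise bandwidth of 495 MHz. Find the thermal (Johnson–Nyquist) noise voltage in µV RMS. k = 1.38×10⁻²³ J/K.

94.5 µV

T = 27 °C + 273.15 = 300.15 K
V_n = √(4kTRB)
4kTRB = 4 × 1.38×10⁻²³ × 300.15 × 1.09×10³ × 4.95×10⁸ = 8.94×10⁻⁹ V²
V_n = √(8.94×10⁻⁹) = 9.45×10⁻⁵ V = 94.5 µV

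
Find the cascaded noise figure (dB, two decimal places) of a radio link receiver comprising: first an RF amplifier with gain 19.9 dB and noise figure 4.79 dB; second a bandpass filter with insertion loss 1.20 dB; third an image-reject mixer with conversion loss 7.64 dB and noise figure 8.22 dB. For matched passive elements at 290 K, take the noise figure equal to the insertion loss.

4.90 dB

Convert to linear (a loss of L dB is a gain of −L dB): F_i = 10^(NF_i/10), G_i = 10^(G_i,dB/10)
  Stage 1: F_1 = 10^(4.79/10) = 3.013, G_1 = 10^(19.9/10) = 97.72
  Stage 2: F_2 = 10^(1.20/10) = 1.318, G_2 = 10^(−1.20/10) = 0.7586
  Stage 3: F_3 = 10^(8.22/10) = 6.637, G_3 = 10^(−7.64/10) = 0.1722
Friis cascade:
  F = 3.013 + (1.318 − 1)/97.72 + (6.637 − 1)/74.13 = 3.092
NF = 10 log₁₀(3.092) = 4.90 dB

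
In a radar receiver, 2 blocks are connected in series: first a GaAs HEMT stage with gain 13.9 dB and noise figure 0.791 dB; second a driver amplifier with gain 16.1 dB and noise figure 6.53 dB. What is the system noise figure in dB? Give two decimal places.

Convert to linear (a loss of L dB is a gain of −L dB): F_i = 10^(NF_i/10), G_i = 10^(G_i,dB/10)
  Stage 1: F_1 = 10^(0.791/10) = 1.200, G_1 = 10^(13.9/10) = 24.55
  Stage 2: F_2 = 10^(6.53/10) = 4.498, G_2 = 10^(16.1/10) = 40.74
Friis cascade:
  F = 1.200 + (4.498 − 1)/24.55 = 1.342
NF = 10 log₁₀(1.342) = 1.28 dB

1.28 dB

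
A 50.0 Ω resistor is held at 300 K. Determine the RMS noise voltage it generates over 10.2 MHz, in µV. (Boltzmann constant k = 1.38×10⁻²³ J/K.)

V_n = √(4kTRB)
4kTRB = 4 × 1.38×10⁻²³ × 300 × 5.00×10¹ × 1.02×10⁷ = 8.45×10⁻¹² V²
V_n = √(8.45×10⁻¹²) = 2.91×10⁻⁶ V = 2.91 µV

2.91 µV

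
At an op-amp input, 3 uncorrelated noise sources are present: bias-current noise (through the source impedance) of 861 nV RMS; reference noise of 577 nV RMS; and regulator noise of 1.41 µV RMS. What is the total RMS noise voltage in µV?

Uncorrelated sources add in power (mean-square): V_tot = √(ΣV_i²)
V_tot = √[(8.61×10⁻⁷)² + (5.77×10⁻⁷)² + (1.41×10⁻⁶)²] = 1.75×10⁻⁶ V = 1.75 µV

1.75 µV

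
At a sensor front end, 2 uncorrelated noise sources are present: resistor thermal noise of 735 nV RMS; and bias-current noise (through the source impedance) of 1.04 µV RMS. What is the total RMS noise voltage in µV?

Uncorrelated sources add in power (mean-square): V_tot = √(ΣV_i²)
V_tot = √[(7.35×10⁻⁷)² + (1.04×10⁻⁶)²] = 1.27×10⁻⁶ V = 1.27 µV

1.27 µV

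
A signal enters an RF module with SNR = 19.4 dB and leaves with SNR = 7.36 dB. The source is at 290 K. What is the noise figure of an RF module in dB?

NF (dB) = SNR_in(dB) − SNR_out(dB) when the source is at T₀
NF = 19.4 − 7.36 = 12.04 dB

12.04 dB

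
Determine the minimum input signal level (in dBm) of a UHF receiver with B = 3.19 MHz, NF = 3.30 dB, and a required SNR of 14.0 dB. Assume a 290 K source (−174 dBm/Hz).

Sensitivity = −174 + 10 log₁₀(B) + NF + SNR_min
= −174 + 65.04 + 3.30 + 14.0
= −91.66 dBm → −91.7 dBm

−91.7 dBm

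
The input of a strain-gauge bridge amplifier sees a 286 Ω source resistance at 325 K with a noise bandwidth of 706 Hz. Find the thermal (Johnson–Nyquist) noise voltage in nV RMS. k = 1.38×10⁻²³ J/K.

60.2 nV

V_n = √(4kTRB)
4kTRB = 4 × 1.38×10⁻²³ × 325 × 2.86×10² × 7.06×10² = 3.62×10⁻¹⁵ V²
V_n = √(3.62×10⁻¹⁵) = 6.02×10⁻⁸ V = 60.2 nV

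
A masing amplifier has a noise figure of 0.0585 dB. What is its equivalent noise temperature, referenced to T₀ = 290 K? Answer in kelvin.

3.93 K

F = 10^(0.0585/10) = 1.01356
T_e = (F − 1)·T₀ = (1.01356 − 1) × 290 = 3.93 K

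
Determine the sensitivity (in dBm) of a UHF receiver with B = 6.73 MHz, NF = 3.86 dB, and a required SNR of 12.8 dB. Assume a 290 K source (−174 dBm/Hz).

Sensitivity = −174 + 10 log₁₀(B) + NF + SNR_min
= −174 + 68.28 + 3.86 + 12.8
= −89.06 dBm → −89.1 dBm

−89.1 dBm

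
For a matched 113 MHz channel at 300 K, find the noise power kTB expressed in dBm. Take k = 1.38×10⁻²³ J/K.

−93.3 dBm

P_n = kTB = 1.38×10⁻²³ × 300 × 1.13×10⁸ = 4.68×10⁻¹³ W
In dBm: 10 log₁₀(4.68×10⁻¹³ / 10⁻³) = −93.3 dBm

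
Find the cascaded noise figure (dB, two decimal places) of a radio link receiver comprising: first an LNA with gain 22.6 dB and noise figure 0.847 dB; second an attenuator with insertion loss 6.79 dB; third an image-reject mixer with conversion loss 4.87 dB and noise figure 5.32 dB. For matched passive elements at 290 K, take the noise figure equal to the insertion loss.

1.14 dB

Convert to linear (a loss of L dB is a gain of −L dB): F_i = 10^(NF_i/10), G_i = 10^(G_i,dB/10)
  Stage 1: F_1 = 10^(0.847/10) = 1.215, G_1 = 10^(22.6/10) = 182.0
  Stage 2: F_2 = 10^(6.79/10) = 4.775, G_2 = 10^(−6.79/10) = 0.2094
  Stage 3: F_3 = 10^(5.32/10) = 3.404, G_3 = 10^(−4.87/10) = 0.3258
Friis cascade:
  F = 1.215 + (4.775 − 1)/182.0 + (3.404 − 1)/38.11 = 1.299
NF = 10 log₁₀(1.299) = 1.14 dB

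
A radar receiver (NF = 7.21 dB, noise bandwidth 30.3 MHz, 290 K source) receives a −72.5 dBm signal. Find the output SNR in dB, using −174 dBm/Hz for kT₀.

19.5 dB

Noise floor: N = −174 + 10 log₁₀(B) + NF
10 log₁₀(3.03×10⁷) = 74.81 dB
N = −174 + 74.81 + 7.21 = −91.98 dBm
SNR = P_sig − N = −72.5 − (−91.98) = 19.48 dB → 19.5 dB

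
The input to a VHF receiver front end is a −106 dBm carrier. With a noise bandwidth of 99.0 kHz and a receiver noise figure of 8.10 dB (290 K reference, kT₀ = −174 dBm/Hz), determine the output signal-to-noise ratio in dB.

Noise floor: N = −174 + 10 log₁₀(B) + NF
10 log₁₀(9.90×10⁴) = 49.96 dB
N = −174 + 49.96 + 8.10 = −115.94 dBm
SNR = P_sig − N = −106 − (−115.94) = 9.94 dB → 9.9 dB

9.9 dB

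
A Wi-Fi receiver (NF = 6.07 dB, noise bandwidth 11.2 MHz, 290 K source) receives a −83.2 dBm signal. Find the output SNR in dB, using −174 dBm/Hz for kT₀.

Noise floor: N = −174 + 10 log₁₀(B) + NF
10 log₁₀(1.12×10⁷) = 70.49 dB
N = −174 + 70.49 + 6.07 = −97.44 dBm
SNR = P_sig − N = −83.2 − (−97.44) = 14.24 dB → 14.2 dB

14.2 dB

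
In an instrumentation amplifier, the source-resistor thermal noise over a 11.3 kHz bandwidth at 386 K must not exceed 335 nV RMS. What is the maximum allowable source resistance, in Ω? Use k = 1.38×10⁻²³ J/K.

466 Ω

Johnson–Nyquist: V_n = √(4kTRB) ⇒ R = V_n² / (4kTB)
4kTB = 4 × 1.38×10⁻²³ × 386 × 1.13×10⁴ = 2.41×10⁻¹⁶
R = (3.35×10⁻⁷)² / 2.41×10⁻¹⁶ = 4.66×10² Ω = 466 Ω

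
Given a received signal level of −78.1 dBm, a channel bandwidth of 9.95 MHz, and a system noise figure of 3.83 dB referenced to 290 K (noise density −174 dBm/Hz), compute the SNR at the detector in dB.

Noise floor: N = −174 + 10 log₁₀(B) + NF
10 log₁₀(9.95×10⁶) = 69.98 dB
N = −174 + 69.98 + 3.83 = −100.19 dBm
SNR = P_sig − N = −78.1 − (−100.19) = 22.09 dB → 22.1 dB

22.1 dB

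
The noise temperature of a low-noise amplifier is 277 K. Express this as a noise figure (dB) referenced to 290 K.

F = 1 + T_e/T₀ = 1 + 277/290 = 1.95517
NF = 10 log₁₀(1.95517) = 2.91 dB

2.91 dB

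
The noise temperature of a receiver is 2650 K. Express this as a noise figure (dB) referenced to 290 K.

F = 1 + T_e/T₀ = 1 + 2650/290 = 10.1379
NF = 10 log₁₀(10.1379) = 10.06 dB

10.06 dB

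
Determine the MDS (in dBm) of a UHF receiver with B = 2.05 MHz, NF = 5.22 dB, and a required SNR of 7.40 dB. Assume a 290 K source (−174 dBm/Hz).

Sensitivity = −174 + 10 log₁₀(B) + NF + SNR_min
= −174 + 63.12 + 5.22 + 7.40
= −98.26 dBm → −98.3 dBm

−98.3 dBm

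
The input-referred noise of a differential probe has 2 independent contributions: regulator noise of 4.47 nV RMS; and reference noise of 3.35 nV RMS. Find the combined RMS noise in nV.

5.59 nV

Uncorrelated sources add in power (mean-square): V_tot = √(ΣV_i²)
V_tot = √[(4.47×10⁻⁹)² + (3.35×10⁻⁹)²] = 5.59×10⁻⁹ V = 5.59 nV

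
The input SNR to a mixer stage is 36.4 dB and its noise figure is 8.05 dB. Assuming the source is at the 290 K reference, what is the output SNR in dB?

By definition F = SNR_in/SNR_out, so in dB: SNR_out = SNR_in − NF
SNR_out = 36.4 − 8.05 = 28.35 dB

28.35 dB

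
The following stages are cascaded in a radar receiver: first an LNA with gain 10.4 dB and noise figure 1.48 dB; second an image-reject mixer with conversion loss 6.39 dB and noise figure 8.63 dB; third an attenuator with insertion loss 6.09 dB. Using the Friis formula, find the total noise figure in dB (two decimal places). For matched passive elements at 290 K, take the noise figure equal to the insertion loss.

5.05 dB

Convert to linear (a loss of L dB is a gain of −L dB): F_i = 10^(NF_i/10), G_i = 10^(G_i,dB/10)
  Stage 1: F_1 = 10^(1.48/10) = 1.406, G_1 = 10^(10.4/10) = 10.96
  Stage 2: F_2 = 10^(8.63/10) = 7.295, G_2 = 10^(−6.39/10) = 0.2296
  Stage 3: F_3 = 10^(6.09/10) = 4.064, G_3 = 10^(−6.09/10) = 0.2460
Friis cascade:
  F = 1.406 + (7.295 − 1)/10.96 + (4.064 − 1)/2.518 = 3.197
NF = 10 log₁₀(3.197) = 5.05 dB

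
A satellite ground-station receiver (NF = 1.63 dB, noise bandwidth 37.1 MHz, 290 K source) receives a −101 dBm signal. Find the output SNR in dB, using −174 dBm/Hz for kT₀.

Noise floor: N = −174 + 10 log₁₀(B) + NF
10 log₁₀(3.71×10⁷) = 75.69 dB
N = −174 + 75.69 + 1.63 = −96.68 dBm
SNR = P_sig − N = −101 − (−96.68) = −4.32 dB → −4.3 dB

−4.3 dB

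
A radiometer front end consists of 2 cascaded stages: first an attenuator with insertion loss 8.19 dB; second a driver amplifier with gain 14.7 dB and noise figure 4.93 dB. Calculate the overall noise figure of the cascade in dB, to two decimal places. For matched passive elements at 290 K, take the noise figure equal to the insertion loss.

Convert to linear (a loss of L dB is a gain of −L dB): F_i = 10^(NF_i/10), G_i = 10^(G_i,dB/10)
  Stage 1: F_1 = 10^(8.19/10) = 6.592, G_1 = 10^(−8.19/10) = 0.1517
  Stage 2: F_2 = 10^(4.93/10) = 3.112, G_2 = 10^(14.7/10) = 29.51
Friis cascade:
  F = 6.592 + (3.112 − 1)/0.1517 = 20.51
NF = 10 log₁₀(20.51) = 13.12 dB

13.12 dB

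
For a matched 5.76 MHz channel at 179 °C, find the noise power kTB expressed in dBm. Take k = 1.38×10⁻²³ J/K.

−104.4 dBm

T = 179 °C + 273.15 = 452.15 K
P_n = kTB = 1.38×10⁻²³ × 452.15 × 5.76×10⁶ = 3.59×10⁻¹⁴ W
In dBm: 10 log₁₀(3.59×10⁻¹⁴ / 10⁻³) = −104.4 dBm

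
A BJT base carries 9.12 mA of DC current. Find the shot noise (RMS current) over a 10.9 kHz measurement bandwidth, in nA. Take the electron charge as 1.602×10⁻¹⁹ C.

I_n = √(2qI·B)
2qI·B = 2 × 1.602×10⁻¹⁹ × 9.12×10⁻³ × 1.09×10⁴ = 3.19×10⁻¹⁷ A²
I_n = √(3.19×10⁻¹⁷) = 5.64×10⁻⁹ A = 5.64 nA

5.64 nA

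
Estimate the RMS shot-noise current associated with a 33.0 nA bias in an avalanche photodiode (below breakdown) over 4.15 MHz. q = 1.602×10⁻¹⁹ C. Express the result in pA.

I_n = √(2qI·B)
2qI·B = 2 × 1.602×10⁻¹⁹ × 3.30×10⁻⁸ × 4.15×10⁶ = 4.39×10⁻²⁰ A²
I_n = √(4.39×10⁻²⁰) = 2.09×10⁻¹⁰ A = 209 pA

209 pA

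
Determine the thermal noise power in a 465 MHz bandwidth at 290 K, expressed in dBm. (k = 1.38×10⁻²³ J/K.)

−87.3 dBm

P_n = kTB = 1.38×10⁻²³ × 290 × 4.65×10⁸ = 1.86×10⁻¹² W
In dBm: 10 log₁₀(1.86×10⁻¹² / 10⁻³) = −87.3 dBm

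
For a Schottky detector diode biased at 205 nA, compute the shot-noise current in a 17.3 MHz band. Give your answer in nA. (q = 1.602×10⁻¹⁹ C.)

I_n = √(2qI·B)
2qI·B = 2 × 1.602×10⁻¹⁹ × 2.05×10⁻⁷ × 1.73×10⁷ = 1.14×10⁻¹⁸ A²
I_n = √(1.14×10⁻¹⁸) = 1.07×10⁻⁹ A = 1.07 nA

1.07 nA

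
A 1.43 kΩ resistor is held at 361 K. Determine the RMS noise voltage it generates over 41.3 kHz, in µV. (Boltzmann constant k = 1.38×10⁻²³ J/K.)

1.08 µV

V_n = √(4kTRB)
4kTRB = 4 × 1.38×10⁻²³ × 361 × 1.43×10³ × 4.13×10⁴ = 1.18×10⁻¹² V²
V_n = √(1.18×10⁻¹²) = 1.08×10⁻⁶ V = 1.08 µV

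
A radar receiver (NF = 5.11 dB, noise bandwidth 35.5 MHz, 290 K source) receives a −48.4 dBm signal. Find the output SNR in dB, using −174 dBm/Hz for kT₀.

45.0 dB

Noise floor: N = −174 + 10 log₁₀(B) + NF
10 log₁₀(3.55×10⁷) = 75.5 dB
N = −174 + 75.5 + 5.11 = −93.39 dBm
SNR = P_sig − N = −48.4 − (−93.39) = 44.99 dB → 45.0 dB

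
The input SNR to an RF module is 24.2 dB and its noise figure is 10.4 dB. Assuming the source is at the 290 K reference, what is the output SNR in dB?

By definition F = SNR_in/SNR_out, so in dB: SNR_out = SNR_in − NF
SNR_out = 24.2 − 10.4 = 13.8 dB

13.8 dB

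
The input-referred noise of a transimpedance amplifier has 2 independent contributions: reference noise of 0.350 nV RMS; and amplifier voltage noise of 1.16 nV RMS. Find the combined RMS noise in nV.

Uncorrelated sources add in power (mean-square): V_tot = √(ΣV_i²)
V_tot = √[(3.50×10⁻¹⁰)² + (1.16×10⁻⁹)²] = 1.21×10⁻⁹ V = 1.21 nV

1.21 nV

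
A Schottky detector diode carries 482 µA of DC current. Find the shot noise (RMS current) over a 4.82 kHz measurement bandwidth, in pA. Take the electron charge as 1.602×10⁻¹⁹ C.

863 pA

I_n = √(2qI·B)
2qI·B = 2 × 1.602×10⁻¹⁹ × 4.82×10⁻⁴ × 4.82×10³ = 7.44×10⁻¹⁹ A²
I_n = √(7.44×10⁻¹⁹) = 8.63×10⁻¹⁰ A = 863 pA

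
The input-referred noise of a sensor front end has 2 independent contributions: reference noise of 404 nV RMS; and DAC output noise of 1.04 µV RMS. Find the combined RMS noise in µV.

1.12 µV

Uncorrelated sources add in power (mean-square): V_tot = √(ΣV_i²)
V_tot = √[(4.04×10⁻⁷)² + (1.04×10⁻⁶)²] = 1.12×10⁻⁶ V = 1.12 µV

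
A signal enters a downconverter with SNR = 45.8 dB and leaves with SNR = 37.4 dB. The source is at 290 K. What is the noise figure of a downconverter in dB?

NF (dB) = SNR_in(dB) − SNR_out(dB) when the source is at T₀
NF = 45.8 − 37.4 = 8.4 dB

8.4 dB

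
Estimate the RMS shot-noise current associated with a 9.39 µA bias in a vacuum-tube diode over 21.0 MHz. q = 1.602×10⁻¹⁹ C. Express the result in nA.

7.95 nA

I_n = √(2qI·B)
2qI·B = 2 × 1.602×10⁻¹⁹ × 9.39×10⁻⁶ × 2.10×10⁷ = 6.32×10⁻¹⁷ A²
I_n = √(6.32×10⁻¹⁷) = 7.95×10⁻⁹ A = 7.95 nA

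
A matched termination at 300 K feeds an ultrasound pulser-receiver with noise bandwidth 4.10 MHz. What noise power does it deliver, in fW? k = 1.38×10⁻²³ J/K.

P_n = kTB = 1.38×10⁻²³ × 300 × 4.10×10⁶ = 1.70×10⁻¹⁴ W = 17.0 fW

17.0 fW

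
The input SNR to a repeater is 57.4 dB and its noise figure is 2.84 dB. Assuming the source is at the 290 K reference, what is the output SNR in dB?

By definition F = SNR_in/SNR_out, so in dB: SNR_out = SNR_in − NF
SNR_out = 57.4 − 2.84 = 54.56 dB

54.56 dB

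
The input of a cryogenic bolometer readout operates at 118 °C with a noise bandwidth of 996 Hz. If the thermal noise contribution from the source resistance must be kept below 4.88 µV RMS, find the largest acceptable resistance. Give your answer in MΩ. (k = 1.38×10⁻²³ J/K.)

T = 118 °C + 273.15 = 391.15 K
Johnson–Nyquist: V_n = √(4kTRB) ⇒ R = V_n² / (4kTB)
4kTB = 4 × 1.38×10⁻²³ × 391.15 × 9.96×10² = 2.15×10⁻¹⁷
R = (4.88×10⁻⁶)² / 2.15×10⁻¹⁷ = 1.11×10⁶ Ω = 1.11 MΩ

1.11 MΩ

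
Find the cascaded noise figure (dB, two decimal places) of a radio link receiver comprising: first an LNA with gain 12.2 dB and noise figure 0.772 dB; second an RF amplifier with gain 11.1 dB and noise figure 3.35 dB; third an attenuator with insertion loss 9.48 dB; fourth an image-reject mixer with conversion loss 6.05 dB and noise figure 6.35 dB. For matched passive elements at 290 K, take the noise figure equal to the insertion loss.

1.58 dB

Convert to linear (a loss of L dB is a gain of −L dB): F_i = 10^(NF_i/10), G_i = 10^(G_i,dB/10)
  Stage 1: F_1 = 10^(0.772/10) = 1.195, G_1 = 10^(12.2/10) = 16.60
  Stage 2: F_2 = 10^(3.35/10) = 2.163, G_2 = 10^(11.1/10) = 12.88
  Stage 3: F_3 = 10^(9.48/10) = 8.872, G_3 = 10^(−9.48/10) = 0.1127
  Stage 4: F_4 = 10^(6.35/10) = 4.315, G_4 = 10^(−6.05/10) = 0.2483
Friis cascade:
  F = 1.195 + (2.163 − 1)/16.60 + (8.872 − 1)/213.8 + (4.315 − 1)/24.10 = 1.439
NF = 10 log₁₀(1.439) = 1.58 dB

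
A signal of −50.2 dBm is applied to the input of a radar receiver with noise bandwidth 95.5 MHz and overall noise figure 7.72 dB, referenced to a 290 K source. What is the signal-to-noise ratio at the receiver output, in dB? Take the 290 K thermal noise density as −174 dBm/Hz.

36.3 dB

Noise floor: N = −174 + 10 log₁₀(B) + NF
10 log₁₀(9.55×10⁷) = 79.8 dB
N = −174 + 79.8 + 7.72 = −86.48 dBm
SNR = P_sig − N = −50.2 − (−86.48) = 36.28 dB → 36.3 dB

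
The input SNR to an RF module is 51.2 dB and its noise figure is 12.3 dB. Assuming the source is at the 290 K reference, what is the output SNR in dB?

38.9 dB

By definition F = SNR_in/SNR_out, so in dB: SNR_out = SNR_in − NF
SNR_out = 51.2 − 12.3 = 38.9 dB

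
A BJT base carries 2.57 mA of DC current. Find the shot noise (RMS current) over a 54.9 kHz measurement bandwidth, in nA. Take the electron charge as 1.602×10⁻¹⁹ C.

I_n = √(2qI·B)
2qI·B = 2 × 1.602×10⁻¹⁹ × 2.57×10⁻³ × 5.49×10⁴ = 4.52×10⁻¹⁷ A²
I_n = √(4.52×10⁻¹⁷) = 6.72×10⁻⁹ A = 6.72 nA

6.72 nA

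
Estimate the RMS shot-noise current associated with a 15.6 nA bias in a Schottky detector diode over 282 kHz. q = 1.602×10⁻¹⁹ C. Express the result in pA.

I_n = √(2qI·B)
2qI·B = 2 × 1.602×10⁻¹⁹ × 1.56×10⁻⁸ × 2.82×10⁵ = 1.41×10⁻²¹ A²
I_n = √(1.41×10⁻²¹) = 3.75×10⁻¹¹ A = 37.5 pA

37.5 pA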